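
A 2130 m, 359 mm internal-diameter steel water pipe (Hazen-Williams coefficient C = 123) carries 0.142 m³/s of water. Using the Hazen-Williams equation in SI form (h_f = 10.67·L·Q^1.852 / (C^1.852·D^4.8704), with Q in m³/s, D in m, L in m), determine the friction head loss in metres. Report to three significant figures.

h_f = 10.67·2130·0.142^1.852 / (123^1.852·0.359^4.8704) = 12.10 m

h_f ≈ 12.1 m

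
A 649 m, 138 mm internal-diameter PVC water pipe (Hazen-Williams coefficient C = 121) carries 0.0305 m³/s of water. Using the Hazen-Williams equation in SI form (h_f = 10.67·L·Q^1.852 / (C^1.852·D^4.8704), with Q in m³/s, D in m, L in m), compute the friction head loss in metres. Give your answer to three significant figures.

h_f ≈ 23.2 m

h_f = 10.67·649·0.0305^1.852 / (121^1.852·0.138^4.8704) = 23.18 m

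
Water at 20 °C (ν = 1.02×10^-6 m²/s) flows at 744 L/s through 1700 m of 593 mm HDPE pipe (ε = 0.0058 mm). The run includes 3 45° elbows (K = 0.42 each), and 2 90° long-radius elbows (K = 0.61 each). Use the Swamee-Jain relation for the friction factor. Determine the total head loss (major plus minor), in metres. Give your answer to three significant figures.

H_L ≈ 12.7 m

V = 4Q/(πD²) = 2.694 m/s; V²/2g = 0.3699 m
Re = 1.57×10^6, ε/D = 9.78×10^-6 → f = 0.01109 (Swamee-Jain)
Major: h_f = f(L/D)·V²/2g = 0.01109·2867·0.3699 = 11.76 m
Minor: ΣK = 2.48; h_m = ΣK·V²/2g = 0.9173 m
Total H_L = 11.76 + 0.9173 = 12.68 m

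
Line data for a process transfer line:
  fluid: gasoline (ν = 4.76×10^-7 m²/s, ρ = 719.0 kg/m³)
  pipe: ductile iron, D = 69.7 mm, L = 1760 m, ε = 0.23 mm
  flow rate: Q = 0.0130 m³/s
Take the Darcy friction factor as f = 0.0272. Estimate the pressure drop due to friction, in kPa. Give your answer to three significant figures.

V = 4Q/(πD²) = 4·0.0130/(π·0.0697²) = 3.407 m/s
h_f = f(L/D)V²/(2g) = 0.02720·(1760/0.0697)·3.407²/(2·9.81) = 406.4 m
Δp = ρg·h_f = 719.0·9.81·406.4 = 2866 kPa

Δp ≈ 2870 kPa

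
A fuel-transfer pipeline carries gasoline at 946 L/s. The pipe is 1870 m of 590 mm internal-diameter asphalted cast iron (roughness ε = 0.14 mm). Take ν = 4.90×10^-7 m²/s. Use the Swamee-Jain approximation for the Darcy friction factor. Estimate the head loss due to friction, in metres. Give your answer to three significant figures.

h_f ≈ 28.0 m

V = 4Q/(πD²) = 4·0.946/(π·0.590²) = 3.460 m/s
Re = VD/ν = 3.460·0.590/4.90×10^-7 = 4.17×10^6 → turbulent
ε/D = 0.14/590 = 2.37×10^-4
Swamee-Jain: f = 0.01450
h_f = f(L/D)V²/(2g) = 0.01450·(1870/0.590)·3.460²/(2·9.81) = 28.05 m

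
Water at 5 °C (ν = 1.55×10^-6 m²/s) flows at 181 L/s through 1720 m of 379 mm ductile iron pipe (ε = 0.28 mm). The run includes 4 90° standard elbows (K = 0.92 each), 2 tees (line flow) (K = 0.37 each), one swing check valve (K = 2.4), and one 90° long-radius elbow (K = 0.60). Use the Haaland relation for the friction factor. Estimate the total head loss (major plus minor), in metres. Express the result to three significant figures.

V = 4Q/(πD²) = 1.604 m/s; V²/2g = 0.1312 m
Re = 3.92×10^5, ε/D = 7.39×10^-4 → f = 0.01911 (Haaland)
Major: h_f = f(L/D)·V²/2g = 0.01911·4538·0.1312 = 11.38 m
Minor: ΣK = 7.42; h_m = ΣK·V²/2g = 0.9735 m
Total H_L = 11.38 + 0.9735 = 12.35 m

H_L ≈ 12.4 m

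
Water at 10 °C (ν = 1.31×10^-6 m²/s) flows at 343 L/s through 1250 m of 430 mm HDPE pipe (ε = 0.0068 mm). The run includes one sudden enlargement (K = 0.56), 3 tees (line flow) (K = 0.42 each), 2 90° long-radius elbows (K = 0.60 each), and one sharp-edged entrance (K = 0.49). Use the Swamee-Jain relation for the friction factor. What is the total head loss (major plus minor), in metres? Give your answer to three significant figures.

V = 4Q/(πD²) = 2.362 m/s; V²/2g = 0.2843 m
Re = 7.75×10^5, ε/D = 1.58×10^-5 → f = 0.01245 (Swamee-Jain)
Major: h_f = f(L/D)·V²/2g = 0.01245·2907·0.2843 = 10.29 m
Minor: ΣK = 3.51; h_m = ΣK·V²/2g = 0.9980 m
Total H_L = 10.29 + 0.9980 = 11.29 m

H_L ≈ 11.3 m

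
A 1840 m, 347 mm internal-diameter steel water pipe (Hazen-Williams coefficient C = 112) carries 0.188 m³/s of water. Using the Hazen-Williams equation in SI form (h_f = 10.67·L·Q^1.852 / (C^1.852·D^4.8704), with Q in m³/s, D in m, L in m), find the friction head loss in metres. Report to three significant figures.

h_f = 10.67·1840·0.188^1.852 / (112^1.852·0.347^4.8704) = 24.68 m

h_f ≈ 24.7 m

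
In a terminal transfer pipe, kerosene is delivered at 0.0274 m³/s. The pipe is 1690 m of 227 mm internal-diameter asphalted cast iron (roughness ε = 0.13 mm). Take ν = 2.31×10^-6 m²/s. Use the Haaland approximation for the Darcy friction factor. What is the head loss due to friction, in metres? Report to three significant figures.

h_f ≈ 3.74 m

V = 4Q/(πD²) = 4·0.0274/(π·0.227²) = 0.6770 m/s
Re = VD/ν = 0.6770·0.227/2.31×10^-6 = 6.65×10^4 → turbulent
ε/D = 0.13/227 = 5.73×10^-4
Haaland: f = 0.02150
h_f = f(L/D)V²/(2g) = 0.02150·(1690/0.227)·0.6770²/(2·9.81) = 3.740 m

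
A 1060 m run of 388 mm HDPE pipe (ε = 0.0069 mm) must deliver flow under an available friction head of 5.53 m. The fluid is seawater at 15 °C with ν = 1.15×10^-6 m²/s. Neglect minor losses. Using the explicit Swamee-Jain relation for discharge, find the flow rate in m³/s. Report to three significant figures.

Q ≈ 0.206 m³/s

Swamee-Jain (Type II): Q = -0.965·√(gD⁵h_f/L)·ln[ε/(3.7D) + √(3.17ν²L/(gD³h_f))]
√(gD⁵h_f/L) = √(9.81·0.388⁵·5.53/1060) = 0.02121
ε/(3.7D) = 4.81×10^-6; √(3.17ν²L/(gD³h_f)) = 3.74×10^-5
Q = -0.965·0.02121·ln(4.225×10^-5) = 0.2062 m³/s
Check: V = 1.74 m/s, Re = 5.88×10^5, f = 0.01303, h_f = 5.52 m ≈ 5.53 m ✓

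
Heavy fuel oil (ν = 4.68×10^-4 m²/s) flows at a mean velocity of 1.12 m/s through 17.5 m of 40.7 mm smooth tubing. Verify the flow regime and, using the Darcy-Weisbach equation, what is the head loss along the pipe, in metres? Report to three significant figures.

h_f ≈ 18.1 m

Re = VD/ν = 1.12·0.04070/4.68×10^-4 = 97.4 → laminar (Re < 2300)
f = 64/Re = 0.6571
h_f = f(L/D)V²/(2g) = 0.6571·(17.5/0.04070)·1.12²/(2·9.81) = 18.06 m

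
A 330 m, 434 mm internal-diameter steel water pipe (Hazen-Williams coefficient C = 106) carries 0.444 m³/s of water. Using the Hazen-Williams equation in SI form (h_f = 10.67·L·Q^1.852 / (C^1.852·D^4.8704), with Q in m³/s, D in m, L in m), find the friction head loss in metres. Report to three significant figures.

h_f = 10.67·330·0.444^1.852 / (106^1.852·0.434^4.8704) = 8.097 m

h_f ≈ 8.10 m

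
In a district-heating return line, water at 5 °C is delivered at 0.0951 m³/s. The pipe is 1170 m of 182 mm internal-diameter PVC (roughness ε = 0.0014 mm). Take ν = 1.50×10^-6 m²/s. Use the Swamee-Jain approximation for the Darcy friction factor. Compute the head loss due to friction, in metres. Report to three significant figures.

h_f ≈ 59.1 m

V = 4Q/(πD²) = 4·0.0951/(π·0.182²) = 3.656 m/s
Re = VD/ν = 3.656·0.182/1.50×10^-6 = 4.44×10^5 → turbulent
ε/D = 0.0014/182 = 7.69×10^-6
Swamee-Jain: f = 0.01349
h_f = f(L/D)V²/(2g) = 0.01349·(1170/0.182)·3.656²/(2·9.81) = 59.07 m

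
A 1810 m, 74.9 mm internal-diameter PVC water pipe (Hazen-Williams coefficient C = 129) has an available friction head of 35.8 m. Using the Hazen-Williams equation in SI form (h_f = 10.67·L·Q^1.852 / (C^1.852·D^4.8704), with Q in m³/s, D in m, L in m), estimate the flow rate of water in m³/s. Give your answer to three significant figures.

Q ≈ 0.00474 m³/s

Rearranging: Q = [h_f·C^1.852·D^4.8704 / (10.67·L)]^(1/1.852)
Q = [35.8·129^1.852·0.0749^4.8704 / (10.67·1810)]^0.540 = 0.004738 m³/s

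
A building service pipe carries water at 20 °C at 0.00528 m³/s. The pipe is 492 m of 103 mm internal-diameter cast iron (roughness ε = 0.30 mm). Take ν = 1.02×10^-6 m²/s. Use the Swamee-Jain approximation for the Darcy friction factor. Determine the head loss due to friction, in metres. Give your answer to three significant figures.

V = 4Q/(πD²) = 4·0.00528/(π·0.103²) = 0.6337 m/s
Re = VD/ν = 0.6337·0.103/1.02×10^-6 = 6.40×10^4 → turbulent
ε/D = 0.30/103 = 0.00291
Swamee-Jain: f = 0.02824
h_f = f(L/D)V²/(2g) = 0.02824·(492/0.103)·0.6337²/(2·9.81) = 2.761 m

h_f ≈ 2.76 m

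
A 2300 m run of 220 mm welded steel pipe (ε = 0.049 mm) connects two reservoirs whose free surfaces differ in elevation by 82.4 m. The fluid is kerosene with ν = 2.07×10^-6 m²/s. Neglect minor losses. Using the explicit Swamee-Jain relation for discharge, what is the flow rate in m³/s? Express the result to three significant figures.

Q ≈ 0.117 m³/s

Swamee-Jain (Type II): Q = -0.965·√(gD⁵h_f/L)·ln[ε/(3.7D) + √(3.17ν²L/(gD³h_f))]
√(gD⁵h_f/L) = √(9.81·0.220⁵·82.4/2300) = 0.01346
ε/(3.7D) = 6.02×10^-5; √(3.17ν²L/(gD³h_f)) = 6.02×10^-5
Q = -0.965·0.01346·ln(1.204×10^-4) = 0.1172 m³/s
Check: V = 3.08 m/s, Re = 3.28×10^5, f = 0.01634, h_f = 82.8 m ≈ 82.4 m ✓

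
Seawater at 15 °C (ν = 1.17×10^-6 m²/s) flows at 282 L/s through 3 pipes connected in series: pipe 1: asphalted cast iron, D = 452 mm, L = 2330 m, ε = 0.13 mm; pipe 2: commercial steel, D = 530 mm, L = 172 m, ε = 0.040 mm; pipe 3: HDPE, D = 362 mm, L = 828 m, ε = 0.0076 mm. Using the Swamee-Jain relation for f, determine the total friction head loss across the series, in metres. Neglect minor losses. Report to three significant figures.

H ≈ 24.2 m

Pipe 1: V = 1.757 m/s, Re = 6.79×10^5, ε/D = 2.88×10^-4, f = 0.01596, h_1 = f(L/D)V²/2g = 12.95 m
Pipe 2: V = 1.278 m/s, Re = 5.79×10^5, ε/D = 7.55×10^-5, f = 0.01392, h_2 = f(L/D)V²/2g = 0.3761 m
Pipe 3: V = 2.740 m/s, Re = 8.48×10^5, ε/D = 2.10×10^-5, f = 0.01239, h_3 = f(L/D)V²/2g = 10.84 m
Series → Q common, losses add: H = Σh = 24.17 m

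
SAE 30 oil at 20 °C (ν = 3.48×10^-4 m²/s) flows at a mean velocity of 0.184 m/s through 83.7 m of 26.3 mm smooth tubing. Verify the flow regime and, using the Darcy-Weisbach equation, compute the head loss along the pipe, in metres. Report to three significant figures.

Re = VD/ν = 0.184·0.02630/3.48×10^-4 = 13.9 → laminar (Re < 2300)
f = 64/Re = 4.602
h_f = f(L/D)V²/(2g) = 4.602·(83.7/0.02630)·0.184²/(2·9.81) = 25.28 m

h_f ≈ 25.3 m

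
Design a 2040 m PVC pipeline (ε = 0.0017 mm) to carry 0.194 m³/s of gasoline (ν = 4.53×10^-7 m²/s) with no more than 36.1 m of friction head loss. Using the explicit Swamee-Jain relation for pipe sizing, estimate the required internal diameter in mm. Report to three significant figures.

Swamee-Jain (Type III): D = 0.66·[ε^1.25·(LQ²/(gh_f))^4.75 + ν·Q^9.4·(L/(gh_f))^5.2]^0.04
LQ²/(gh_f) = 0.2168; L/(gh_f) = 5.760
Term 1 = ε^1.25·(…)^4.75 = 4.31×10^-11; Term 2 = ν·Q^9.4·(…)^5.2 = 8.24×10^-10
D = 0.66·(4.31×10^-11 + 8.24×10^-10)^0.04 = 0.2865 m = 286 mm
Check: V = 3.01 m/s, Re = 1.90×10^6, f = 0.01067, h_f = 35.1 m ≈ 36.1 m ✓

D ≈ 286 mm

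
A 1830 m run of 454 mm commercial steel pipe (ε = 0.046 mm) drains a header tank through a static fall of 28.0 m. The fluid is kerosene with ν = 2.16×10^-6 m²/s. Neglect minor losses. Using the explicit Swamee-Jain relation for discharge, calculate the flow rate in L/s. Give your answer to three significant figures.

Swamee-Jain (Type II): Q = -0.965·√(gD⁵h_f/L)·ln[ε/(3.7D) + √(3.17ν²L/(gD³h_f))]
√(gD⁵h_f/L) = √(9.81·0.454⁵·28.0/1830) = 0.05381
ε/(3.7D) = 2.74×10^-5; √(3.17ν²L/(gD³h_f)) = 3.24×10^-5
Q = -0.965·0.05381·ln(5.983×10^-5) = 0.5049 m³/s
Check: V = 3.12 m/s, Re = 6.56×10^5, f = 0.01406, h_f = 28.1 m ≈ 28.0 m ✓

Q ≈ 505 L/s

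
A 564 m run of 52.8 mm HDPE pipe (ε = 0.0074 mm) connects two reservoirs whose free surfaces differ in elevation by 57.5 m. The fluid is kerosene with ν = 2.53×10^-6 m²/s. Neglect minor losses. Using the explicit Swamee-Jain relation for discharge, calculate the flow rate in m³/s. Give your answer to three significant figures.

Q ≈ 0.00482 m³/s

Swamee-Jain (Type II): Q = -0.965·√(gD⁵h_f/L)·ln[ε/(3.7D) + √(3.17ν²L/(gD³h_f))]
√(gD⁵h_f/L) = √(9.81·0.0528⁵·57.5/564) = 6.406×10^-4
ε/(3.7D) = 3.79×10^-5; √(3.17ν²L/(gD³h_f)) = 3.71×10^-4
Q = -0.965·6.406×10^-4·ln(4.091×10^-4) = 0.004823 m³/s
Check: V = 2.20 m/s, Re = 4.60×10^4, f = 0.02170, h_f = 57.3 m ≈ 57.5 m ✓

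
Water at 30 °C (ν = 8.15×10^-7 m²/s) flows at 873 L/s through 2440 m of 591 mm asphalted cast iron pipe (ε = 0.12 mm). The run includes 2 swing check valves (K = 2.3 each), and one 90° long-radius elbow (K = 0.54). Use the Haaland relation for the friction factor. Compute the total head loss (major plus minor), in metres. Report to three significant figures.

H_L ≈ 32.9 m

V = 4Q/(πD²) = 3.182 m/s; V²/2g = 0.5162 m
Re = 2.31×10^6, ε/D = 2.03×10^-4 → f = 0.01418 (Haaland)
Major: h_f = f(L/D)·V²/2g = 0.01418·4129·0.5162 = 30.23 m
Minor: ΣK = 5.14; h_m = ΣK·V²/2g = 2.653 m
Total H_L = 30.23 + 2.653 = 32.88 m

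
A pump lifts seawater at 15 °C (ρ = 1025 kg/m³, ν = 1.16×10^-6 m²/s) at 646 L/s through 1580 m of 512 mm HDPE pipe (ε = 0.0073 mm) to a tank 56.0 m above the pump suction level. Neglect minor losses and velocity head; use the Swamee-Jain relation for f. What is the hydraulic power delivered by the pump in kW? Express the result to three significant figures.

V = 4Q/(πD²) = 3.138 m/s; Re = 1.38×10^6; ε/D = 1.43×10^-5; f = 0.01141
h_f = f(L/D)V²/2g = 17.68 m
Total head H = z + h_f = 56.0 + 17.68 = 73.68 m
P_hyd = ρgQH = 1025·9.81·0.646·73.68 = 478.6 kW

P_hyd ≈ 479 kW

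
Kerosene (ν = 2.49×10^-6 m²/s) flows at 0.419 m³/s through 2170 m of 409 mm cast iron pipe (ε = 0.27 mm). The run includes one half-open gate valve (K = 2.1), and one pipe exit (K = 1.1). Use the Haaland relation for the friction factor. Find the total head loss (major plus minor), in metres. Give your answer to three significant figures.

H_L ≈ 52.5 m

V = 4Q/(πD²) = 3.189 m/s; V²/2g = 0.5184 m
Re = 5.24×10^5, ε/D = 6.60×10^-4 → f = 0.01850 (Haaland)
Major: h_f = f(L/D)·V²/2g = 0.01850·5306·0.5184 = 50.87 m
Minor: ΣK = 3.20; h_m = ΣK·V²/2g = 1.659 m
Total H_L = 50.87 + 1.659 = 52.53 m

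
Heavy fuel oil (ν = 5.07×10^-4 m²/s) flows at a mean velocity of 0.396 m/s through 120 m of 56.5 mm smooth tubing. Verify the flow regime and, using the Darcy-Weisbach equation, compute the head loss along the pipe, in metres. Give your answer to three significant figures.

Re = VD/ν = 0.396·0.05650/5.07×10^-4 = 44.1 → laminar (Re < 2300)
f = 64/Re = 1.450
h_f = f(L/D)V²/(2g) = 1.450·(120/0.05650)·0.396²/(2·9.81) = 24.62 m

h_f ≈ 24.6 m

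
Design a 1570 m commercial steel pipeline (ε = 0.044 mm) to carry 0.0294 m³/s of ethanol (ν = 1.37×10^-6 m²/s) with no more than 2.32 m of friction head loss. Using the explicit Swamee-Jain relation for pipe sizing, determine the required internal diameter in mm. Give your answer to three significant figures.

D ≈ 249 mm

Swamee-Jain (Type III): D = 0.66·[ε^1.25·(LQ²/(gh_f))^4.75 + ν·Q^9.4·(L/(gh_f))^5.2]^0.04
LQ²/(gh_f) = 0.05963; L/(gh_f) = 68.98
Term 1 = ε^1.25·(…)^4.75 = 5.47×10^-12; Term 2 = ν·Q^9.4·(…)^5.2 = 2.00×10^-11
D = 0.66·(5.47×10^-12 + 2.00×10^-11)^0.04 = 0.2488 m = 249 mm
Check: V = 0.605 m/s, Re = 1.10×10^5, f = 0.01858, h_f = 2.19 m ≈ 2.32 m ✓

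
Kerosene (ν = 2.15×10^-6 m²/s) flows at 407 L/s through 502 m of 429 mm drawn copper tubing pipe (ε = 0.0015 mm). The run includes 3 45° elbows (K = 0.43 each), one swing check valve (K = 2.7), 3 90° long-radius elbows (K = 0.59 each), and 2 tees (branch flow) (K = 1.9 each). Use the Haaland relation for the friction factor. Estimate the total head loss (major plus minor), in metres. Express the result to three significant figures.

H_L ≈ 9.93 m

V = 4Q/(πD²) = 2.816 m/s; V²/2g = 0.4041 m
Re = 5.62×10^5, ε/D = 3.50×10^-6 → f = 0.01284 (Haaland)
Major: h_f = f(L/D)·V²/2g = 0.01284·1170·0.4041 = 6.070 m
Minor: ΣK = 9.56; h_m = ΣK·V²/2g = 3.863 m
Total H_L = 6.070 + 3.863 = 9.933 m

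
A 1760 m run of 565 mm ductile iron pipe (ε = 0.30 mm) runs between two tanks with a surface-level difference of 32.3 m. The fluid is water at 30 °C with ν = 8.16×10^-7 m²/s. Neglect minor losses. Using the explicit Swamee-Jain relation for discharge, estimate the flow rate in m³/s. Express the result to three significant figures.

Swamee-Jain (Type II): Q = -0.965·√(gD⁵h_f/L)·ln[ε/(3.7D) + √(3.17ν²L/(gD³h_f))]
√(gD⁵h_f/L) = √(9.81·0.565⁵·32.3/1760) = 0.1018
ε/(3.7D) = 1.44×10^-4; √(3.17ν²L/(gD³h_f)) = 8.06×10^-6
Q = -0.965·0.1018·ln(1.516×10^-4) = 0.8640 m³/s
Check: V = 3.45 m/s, Re = 2.39×10^6, f = 0.01720, h_f = 32.4 m ≈ 32.3 m ✓

Q ≈ 0.864 m³/s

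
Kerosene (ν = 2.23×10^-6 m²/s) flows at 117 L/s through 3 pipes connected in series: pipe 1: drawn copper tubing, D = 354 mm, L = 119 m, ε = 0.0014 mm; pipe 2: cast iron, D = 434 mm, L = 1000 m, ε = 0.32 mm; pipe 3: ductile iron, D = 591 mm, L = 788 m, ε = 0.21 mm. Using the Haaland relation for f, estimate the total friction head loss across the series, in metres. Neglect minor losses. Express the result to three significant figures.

Pipe 1: V = 1.189 m/s, Re = 1.89×10^5, ε/D = 3.95×10^-6, f = 0.01570, h_1 = f(L/D)V²/2g = 0.3801 m
Pipe 2: V = 0.7909 m/s, Re = 1.54×10^5, ε/D = 7.37×10^-4, f = 0.02018, h_2 = f(L/D)V²/2g = 1.483 m
Pipe 3: V = 0.4265 m/s, Re = 1.13×10^5, ε/D = 3.55×10^-4, f = 0.01911, h_3 = f(L/D)V²/2g = 0.2362 m
Series → Q common, losses add: H = Σh = 2.099 m

H ≈ 2.10 m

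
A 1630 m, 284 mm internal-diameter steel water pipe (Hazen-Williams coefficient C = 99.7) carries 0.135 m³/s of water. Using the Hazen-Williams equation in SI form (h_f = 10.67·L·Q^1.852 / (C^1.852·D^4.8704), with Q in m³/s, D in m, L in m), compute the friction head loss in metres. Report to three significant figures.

h_f ≈ 39.0 m

h_f = 10.67·1630·0.135^1.852 / (99.7^1.852·0.284^4.8704) = 38.97 m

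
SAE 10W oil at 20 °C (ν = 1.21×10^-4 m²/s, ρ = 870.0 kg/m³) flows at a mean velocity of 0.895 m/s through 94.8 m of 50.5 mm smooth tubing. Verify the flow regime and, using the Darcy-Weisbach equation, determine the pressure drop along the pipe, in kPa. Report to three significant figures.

Δp ≈ 112 kPa

Re = VD/ν = 0.895·0.05050/1.21×10^-4 = 374 → laminar (Re < 2300)
f = 64/Re = 0.1713
h_f = f(L/D)V²/(2g) = 0.1713·(94.8/0.05050)·0.895²/(2·9.81) = 13.13 m
Δp = ρg·h_f = 870.0·9.81·13.13 = 112.1 kPa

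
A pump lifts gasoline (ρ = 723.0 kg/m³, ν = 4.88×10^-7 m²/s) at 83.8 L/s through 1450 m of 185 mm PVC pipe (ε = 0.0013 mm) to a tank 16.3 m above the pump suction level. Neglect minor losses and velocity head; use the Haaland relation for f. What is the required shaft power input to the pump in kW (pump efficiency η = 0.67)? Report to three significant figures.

P_shaft ≈ 53.7 kW

V = 4Q/(πD²) = 3.118 m/s; Re = 1.18×10^6; ε/D = 7.03×10^-6; f = 0.01141
h_f = f(L/D)V²/2g = 44.29 m
Total head H = z + h_f = 16.3 + 44.29 = 60.59 m
P_hyd = ρgQH = 723.0·9.81·0.0838·60.59 = 36.01 kW
P_shaft = P_hyd/η = 36.01/0.67 = 53.75 kW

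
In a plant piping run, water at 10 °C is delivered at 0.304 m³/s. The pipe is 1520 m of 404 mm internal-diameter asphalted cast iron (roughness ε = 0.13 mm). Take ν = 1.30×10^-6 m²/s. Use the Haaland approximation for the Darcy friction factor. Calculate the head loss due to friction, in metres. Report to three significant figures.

V = 4Q/(πD²) = 4·0.304/(π·0.404²) = 2.371 m/s
Re = VD/ν = 2.371·0.404/1.30×10^-6 = 7.37×10^5 → turbulent
ε/D = 0.13/404 = 3.22×10^-4
Haaland: f = 0.01599
h_f = f(L/D)V²/(2g) = 0.01599·(1520/0.404)·2.371²/(2·9.81) = 17.25 m

h_f ≈ 17.2 m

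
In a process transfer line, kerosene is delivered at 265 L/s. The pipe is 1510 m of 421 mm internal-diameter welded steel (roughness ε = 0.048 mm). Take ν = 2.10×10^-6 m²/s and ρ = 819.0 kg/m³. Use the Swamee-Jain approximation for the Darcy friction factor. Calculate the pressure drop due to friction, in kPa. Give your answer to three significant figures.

Δp ≈ 80.3 kPa

V = 4Q/(πD²) = 4·0.265/(π·0.421²) = 1.904 m/s
Re = VD/ν = 1.904·0.421/2.10×10^-6 = 3.82×10^5 → turbulent
ε/D = 0.048/421 = 1.14×10^-4
Swamee-Jain: f = 0.01510
h_f = f(L/D)V²/(2g) = 0.01510·(1510/0.421)·1.904²/(2·9.81) = 10.00 m
Δp = ρg·h_f = 819.0·9.81·10.00 = 80.35 kPa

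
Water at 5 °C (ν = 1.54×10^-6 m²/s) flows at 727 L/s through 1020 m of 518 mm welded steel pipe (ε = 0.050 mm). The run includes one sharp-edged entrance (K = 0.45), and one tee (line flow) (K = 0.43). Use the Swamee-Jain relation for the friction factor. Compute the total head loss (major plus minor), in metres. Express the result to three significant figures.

H_L ≈ 16.4 m

V = 4Q/(πD²) = 3.450 m/s; V²/2g = 0.6066 m
Re = 1.16×10^6, ε/D = 9.65×10^-5 → f = 0.01329 (Swamee-Jain)
Major: h_f = f(L/D)·V²/2g = 0.01329·1969·0.6066 = 15.88 m
Minor: ΣK = 0.880; h_m = ΣK·V²/2g = 0.5338 m
Total H_L = 15.88 + 0.5338 = 16.41 m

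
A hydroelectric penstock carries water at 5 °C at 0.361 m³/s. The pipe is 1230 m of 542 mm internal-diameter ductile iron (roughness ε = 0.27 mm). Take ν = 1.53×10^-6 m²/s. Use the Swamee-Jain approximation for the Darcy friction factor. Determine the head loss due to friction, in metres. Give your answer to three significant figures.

h_f ≈ 5.01 m

V = 4Q/(πD²) = 4·0.361/(π·0.542²) = 1.565 m/s
Re = VD/ν = 1.565·0.542/1.53×10^-6 = 5.54×10^5 → turbulent
ε/D = 0.27/542 = 4.98×10^-4
Swamee-Jain: f = 0.01768
h_f = f(L/D)V²/(2g) = 0.01768·(1230/0.542)·1.565²/(2·9.81) = 5.006 m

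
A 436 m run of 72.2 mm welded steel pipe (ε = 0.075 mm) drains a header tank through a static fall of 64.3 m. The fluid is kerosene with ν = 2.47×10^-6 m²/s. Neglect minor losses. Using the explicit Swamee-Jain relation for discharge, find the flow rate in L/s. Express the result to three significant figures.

Swamee-Jain (Type II): Q = -0.965·√(gD⁵h_f/L)·ln[ε/(3.7D) + √(3.17ν²L/(gD³h_f))]
√(gD⁵h_f/L) = √(9.81·0.0722⁵·64.3/436) = 0.001685
ε/(3.7D) = 2.81×10^-4; √(3.17ν²L/(gD³h_f)) = 1.88×10^-4
Q = -0.965·0.001685·ln(4.692×10^-4) = 0.01246 m³/s
Check: V = 3.04 m/s, Re = 8.90×10^4, f = 0.02273, h_f = 64.8 m ≈ 64.3 m ✓

Q ≈ 12.5 L/s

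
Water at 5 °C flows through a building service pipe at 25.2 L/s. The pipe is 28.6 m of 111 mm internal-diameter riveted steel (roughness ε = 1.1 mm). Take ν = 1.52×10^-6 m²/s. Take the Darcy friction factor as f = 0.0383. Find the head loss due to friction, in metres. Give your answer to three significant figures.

V = 4Q/(πD²) = 4·0.0252/(π·0.111²) = 2.604 m/s
h_f = f(L/D)V²/(2g) = 0.03830·(28.6/0.111)·2.604²/(2·9.81) = 3.411 m

h_f ≈ 3.41 m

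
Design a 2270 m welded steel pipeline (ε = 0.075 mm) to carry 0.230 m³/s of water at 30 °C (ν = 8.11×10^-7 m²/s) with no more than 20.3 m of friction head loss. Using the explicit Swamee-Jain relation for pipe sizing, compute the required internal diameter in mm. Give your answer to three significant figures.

Swamee-Jain (Type III): D = 0.66·[ε^1.25·(LQ²/(gh_f))^4.75 + ν·Q^9.4·(L/(gh_f))^5.2]^0.04
LQ²/(gh_f) = 0.6030; L/(gh_f) = 11.40
Term 1 = ε^1.25·(…)^4.75 = 6.31×10^-7; Term 2 = ν·Q^9.4·(…)^5.2 = 2.54×10^-7
D = 0.66·(6.31×10^-7 + 2.54×10^-7)^0.04 = 0.3779 m = 378 mm
Check: V = 2.05 m/s, Re = 9.55×10^5, f = 0.01479, h_f = 19.0 m ≈ 20.3 m ✓

D ≈ 378 mm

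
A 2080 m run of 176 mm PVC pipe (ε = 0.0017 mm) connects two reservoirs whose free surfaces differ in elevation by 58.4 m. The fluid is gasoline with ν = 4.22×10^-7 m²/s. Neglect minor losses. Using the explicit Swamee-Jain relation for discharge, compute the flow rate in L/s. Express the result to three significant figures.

Swamee-Jain (Type II): Q = -0.965·√(gD⁵h_f/L)·ln[ε/(3.7D) + √(3.17ν²L/(gD³h_f))]
√(gD⁵h_f/L) = √(9.81·0.176⁵·58.4/2080) = 0.006820
ε/(3.7D) = 2.61×10^-6; √(3.17ν²L/(gD³h_f)) = 1.94×10^-5
Q = -0.965·0.006820·ln(2.200×10^-5) = 0.07058 m³/s
Check: V = 2.90 m/s, Re = 1.21×10^6, f = 0.01151, h_f = 58.4 m ≈ 58.4 m ✓

Q ≈ 70.6 L/s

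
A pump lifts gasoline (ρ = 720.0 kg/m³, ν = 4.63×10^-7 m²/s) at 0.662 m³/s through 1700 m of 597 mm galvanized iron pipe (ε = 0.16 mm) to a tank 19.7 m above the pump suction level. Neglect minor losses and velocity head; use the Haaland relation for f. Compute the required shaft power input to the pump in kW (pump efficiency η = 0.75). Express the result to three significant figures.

V = 4Q/(πD²) = 2.365 m/s; Re = 3.05×10^6; ε/D = 2.68×10^-4; f = 0.01485
h_f = f(L/D)V²/2g = 12.06 m
Total head H = z + h_f = 19.7 + 12.06 = 31.76 m
P_hyd = ρgQH = 720.0·9.81·0.662·31.76 = 148.5 kW
P_shaft = P_hyd/η = 148.5/0.75 = 198.0 kW

P_shaft ≈ 198 kW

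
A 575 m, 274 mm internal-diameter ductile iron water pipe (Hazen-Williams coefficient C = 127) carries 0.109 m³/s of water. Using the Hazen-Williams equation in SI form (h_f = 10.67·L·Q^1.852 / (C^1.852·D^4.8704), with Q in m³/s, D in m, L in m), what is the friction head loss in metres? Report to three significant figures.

h_f ≈ 7.04 m

h_f = 10.67·575·0.109^1.852 / (127^1.852·0.274^4.8704) = 7.035 m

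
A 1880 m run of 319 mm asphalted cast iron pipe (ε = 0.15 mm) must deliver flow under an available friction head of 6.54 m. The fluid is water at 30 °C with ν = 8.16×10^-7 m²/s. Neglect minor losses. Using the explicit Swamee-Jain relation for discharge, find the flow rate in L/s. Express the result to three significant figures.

Swamee-Jain (Type II): Q = -0.965·√(gD⁵h_f/L)·ln[ε/(3.7D) + √(3.17ν²L/(gD³h_f))]
√(gD⁵h_f/L) = √(9.81·0.319⁵·6.54/1880) = 0.01062
ε/(3.7D) = 1.27×10^-4; √(3.17ν²L/(gD³h_f)) = 4.37×10^-5
Q = -0.965·0.01062·ln(1.707×10^-4) = 0.08889 m³/s
Check: V = 1.11 m/s, Re = 4.35×10^5, f = 0.01772, h_f = 6.58 m ≈ 6.54 m ✓

Q ≈ 88.9 L/s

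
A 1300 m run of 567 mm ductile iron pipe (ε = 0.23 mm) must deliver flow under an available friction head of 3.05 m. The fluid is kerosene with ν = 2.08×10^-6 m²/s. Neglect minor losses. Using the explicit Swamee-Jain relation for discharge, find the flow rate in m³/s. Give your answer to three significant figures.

Swamee-Jain (Type II): Q = -0.965·√(gD⁵h_f/L)·ln[ε/(3.7D) + √(3.17ν²L/(gD³h_f))]
√(gD⁵h_f/L) = √(9.81·0.567⁵·3.05/1300) = 0.03673
ε/(3.7D) = 1.10×10^-4; √(3.17ν²L/(gD³h_f)) = 5.72×10^-5
Q = -0.965·0.03673·ln(1.668×10^-4) = 0.3083 m³/s
Check: V = 1.22 m/s, Re = 3.33×10^5, f = 0.01762, h_f = 3.07 m ≈ 3.05 m ✓

Q ≈ 0.308 m³/s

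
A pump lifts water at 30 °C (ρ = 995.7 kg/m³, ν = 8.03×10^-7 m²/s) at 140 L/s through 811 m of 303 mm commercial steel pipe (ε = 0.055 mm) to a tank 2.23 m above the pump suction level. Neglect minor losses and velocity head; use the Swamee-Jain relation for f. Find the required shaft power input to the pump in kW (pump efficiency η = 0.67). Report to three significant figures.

V = 4Q/(πD²) = 1.942 m/s; Re = 7.33×10^5; ε/D = 1.82×10^-4; f = 0.01487
h_f = f(L/D)V²/2g = 7.645 m
Total head H = z + h_f = 2.23 + 7.645 = 9.875 m
P_hyd = ρgQH = 995.7·9.81·0.140·9.875 = 13.50 kW
P_shaft = P_hyd/η = 13.50/0.67 = 20.16 kW

P_shaft ≈ 20.2 kW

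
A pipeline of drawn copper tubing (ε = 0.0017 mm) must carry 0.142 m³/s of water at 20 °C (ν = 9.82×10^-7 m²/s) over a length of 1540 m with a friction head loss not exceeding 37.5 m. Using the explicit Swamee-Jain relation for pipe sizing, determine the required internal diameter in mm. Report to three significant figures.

D ≈ 246 mm

Swamee-Jain (Type III): D = 0.66·[ε^1.25·(LQ²/(gh_f))^4.75 + ν·Q^9.4·(L/(gh_f))^5.2]^0.04
LQ²/(gh_f) = 0.08441; L/(gh_f) = 4.186
Term 1 = ε^1.25·(…)^4.75 = 4.88×10^-13; Term 2 = ν·Q^9.4·(…)^5.2 = 1.81×10^-11
D = 0.66·(4.88×10^-13 + 1.81×10^-11)^0.04 = 0.2456 m = 246 mm
Check: V = 3.00 m/s, Re = 7.50×10^5, f = 0.01234, h_f = 35.4 m ≈ 37.5 m ✓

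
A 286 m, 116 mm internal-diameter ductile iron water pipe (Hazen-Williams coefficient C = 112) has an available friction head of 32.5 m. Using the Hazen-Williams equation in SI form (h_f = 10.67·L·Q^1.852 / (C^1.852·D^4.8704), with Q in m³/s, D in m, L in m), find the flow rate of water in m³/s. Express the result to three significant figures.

Rearranging: Q = [h_f·C^1.852·D^4.8704 / (10.67·L)]^(1/1.852)
Q = [32.5·112^1.852·0.116^4.8704 / (10.67·286)]^0.540 = 0.03340 m³/s

Q ≈ 0.0334 m³/s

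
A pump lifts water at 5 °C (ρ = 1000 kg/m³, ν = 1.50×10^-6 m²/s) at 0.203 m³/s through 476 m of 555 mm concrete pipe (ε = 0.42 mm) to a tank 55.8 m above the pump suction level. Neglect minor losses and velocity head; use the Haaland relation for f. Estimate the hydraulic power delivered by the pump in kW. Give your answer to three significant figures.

V = 4Q/(πD²) = 0.8391 m/s; Re = 3.10×10^5; ε/D = 7.57×10^-4; f = 0.01940
h_f = f(L/D)V²/2g = 0.5970 m
Total head H = z + h_f = 55.8 + 0.5970 = 56.40 m
P_hyd = ρgQH = 1000·9.81·0.203·56.40 = 112.3 kW

P_hyd ≈ 112 kW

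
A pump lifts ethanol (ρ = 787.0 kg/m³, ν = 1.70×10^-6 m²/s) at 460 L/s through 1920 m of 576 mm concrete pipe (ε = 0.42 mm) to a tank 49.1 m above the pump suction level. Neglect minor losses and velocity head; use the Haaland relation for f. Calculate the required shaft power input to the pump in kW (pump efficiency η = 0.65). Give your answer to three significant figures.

V = 4Q/(πD²) = 1.765 m/s; Re = 5.98×10^5; ε/D = 7.29×10^-4; f = 0.01879
h_f = f(L/D)V²/2g = 9.951 m
Total head H = z + h_f = 49.1 + 9.951 = 59.05 m
P_hyd = ρgQH = 787.0·9.81·0.460·59.05 = 209.7 kW
P_shaft = P_hyd/η = 209.7/0.65 = 322.6 kW

P_shaft ≈ 323 kW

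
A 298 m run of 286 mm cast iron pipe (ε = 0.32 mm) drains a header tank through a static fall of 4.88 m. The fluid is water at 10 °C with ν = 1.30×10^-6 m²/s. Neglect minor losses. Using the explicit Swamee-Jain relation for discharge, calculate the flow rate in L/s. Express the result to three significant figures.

Q ≈ 135 L/s

Swamee-Jain (Type II): Q = -0.965·√(gD⁵h_f/L)·ln[ε/(3.7D) + √(3.17ν²L/(gD³h_f))]
√(gD⁵h_f/L) = √(9.81·0.286⁵·4.88/298) = 0.01753
ε/(3.7D) = 3.02×10^-4; √(3.17ν²L/(gD³h_f)) = 3.78×10^-5
Q = -0.965·0.01753·ln(3.402×10^-4) = 0.1351 m³/s
Check: V = 2.10 m/s, Re = 4.63×10^5, f = 0.02090, h_f = 4.91 m ≈ 4.88 m ✓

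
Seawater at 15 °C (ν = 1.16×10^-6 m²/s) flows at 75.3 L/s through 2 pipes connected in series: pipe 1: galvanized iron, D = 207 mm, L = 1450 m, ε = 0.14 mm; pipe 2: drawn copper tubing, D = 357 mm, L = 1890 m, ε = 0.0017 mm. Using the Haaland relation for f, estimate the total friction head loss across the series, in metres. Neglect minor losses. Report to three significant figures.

H ≈ 35.9 m

Pipe 1: V = 2.238 m/s, Re = 3.99×10^5, ε/D = 6.76×10^-4, f = 0.01877, h_1 = f(L/D)V²/2g = 33.56 m
Pipe 2: V = 0.7523 m/s, Re = 2.32×10^5, ε/D = 4.76×10^-6, f = 0.01510, h_2 = f(L/D)V²/2g = 2.305 m
Series → Q common, losses add: H = Σh = 35.86 m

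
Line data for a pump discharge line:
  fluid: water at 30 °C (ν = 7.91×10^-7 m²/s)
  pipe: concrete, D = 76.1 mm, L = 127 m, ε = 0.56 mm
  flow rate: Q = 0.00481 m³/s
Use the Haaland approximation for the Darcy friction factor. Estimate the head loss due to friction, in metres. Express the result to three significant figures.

V = 4Q/(πD²) = 4·0.00481/(π·0.0761²) = 1.058 m/s
Re = VD/ν = 1.058·0.0761/7.91×10^-7 = 1.02×10^5 → turbulent
ε/D = 0.56/76.1 = 0.00736
Haaland: f = 0.03499
h_f = f(L/D)V²/(2g) = 0.03499·(127/0.0761)·1.058²/(2·9.81) = 3.328 m

h_f ≈ 3.33 m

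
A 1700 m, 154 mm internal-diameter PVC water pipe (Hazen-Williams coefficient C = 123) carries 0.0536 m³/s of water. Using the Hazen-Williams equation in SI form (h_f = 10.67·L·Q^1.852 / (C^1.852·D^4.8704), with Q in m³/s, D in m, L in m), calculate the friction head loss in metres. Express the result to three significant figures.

h_f = 10.67·1700·0.0536^1.852 / (123^1.852·0.154^4.8704) = 98.09 m

h_f ≈ 98.1 m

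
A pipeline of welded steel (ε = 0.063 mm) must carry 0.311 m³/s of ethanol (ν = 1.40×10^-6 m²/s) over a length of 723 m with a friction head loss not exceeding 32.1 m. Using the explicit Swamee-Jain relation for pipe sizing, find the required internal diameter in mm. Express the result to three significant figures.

Swamee-Jain (Type III): D = 0.66·[ε^1.25·(LQ²/(gh_f))^4.75 + ν·Q^9.4·(L/(gh_f))^5.2]^0.04
LQ²/(gh_f) = 0.2221; L/(gh_f) = 2.296
Term 1 = ε^1.25·(…)^4.75 = 4.42×10^-9; Term 2 = ν·Q^9.4·(…)^5.2 = 1.80×10^-9
D = 0.66·(4.42×10^-9 + 1.80×10^-9)^0.04 = 0.3099 m = 310 mm
Check: V = 4.12 m/s, Re = 9.13×10^5, f = 0.01488, h_f = 30.1 m ≈ 32.1 m ✓

D ≈ 310 mm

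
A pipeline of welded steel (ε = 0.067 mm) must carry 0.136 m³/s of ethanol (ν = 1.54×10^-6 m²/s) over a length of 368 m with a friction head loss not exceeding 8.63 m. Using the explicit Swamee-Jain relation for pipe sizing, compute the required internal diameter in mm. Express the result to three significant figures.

D ≈ 258 mm

Swamee-Jain (Type III): D = 0.66·[ε^1.25·(LQ²/(gh_f))^4.75 + ν·Q^9.4·(L/(gh_f))^5.2]^0.04
LQ²/(gh_f) = 0.08040; L/(gh_f) = 4.347
Term 1 = ε^1.25·(…)^4.75 = 3.82×10^-11; Term 2 = ν·Q^9.4·(…)^5.2 = 2.30×10^-11
D = 0.66·(3.82×10^-11 + 2.30×10^-11)^0.04 = 0.2576 m = 258 mm
Check: V = 2.61 m/s, Re = 4.36×10^5, f = 0.01622, h_f = 8.03 m ≈ 8.63 m ✓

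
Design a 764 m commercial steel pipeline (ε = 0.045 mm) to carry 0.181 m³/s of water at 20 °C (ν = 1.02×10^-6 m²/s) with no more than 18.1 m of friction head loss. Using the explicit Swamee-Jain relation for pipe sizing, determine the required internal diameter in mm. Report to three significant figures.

Swamee-Jain (Type III): D = 0.66·[ε^1.25·(LQ²/(gh_f))^4.75 + ν·Q^9.4·(L/(gh_f))^5.2]^0.04
LQ²/(gh_f) = 0.1410; L/(gh_f) = 4.303
Term 1 = ε^1.25·(…)^4.75 = 3.35×10^-10; Term 2 = ν·Q^9.4·(…)^5.2 = 2.12×10^-10
D = 0.66·(3.35×10^-10 + 2.12×10^-10)^0.04 = 0.2812 m = 281 mm
Check: V = 2.91 m/s, Re = 8.03×10^5, f = 0.01453, h_f = 17.1 m ≈ 18.1 m ✓

D ≈ 281 mm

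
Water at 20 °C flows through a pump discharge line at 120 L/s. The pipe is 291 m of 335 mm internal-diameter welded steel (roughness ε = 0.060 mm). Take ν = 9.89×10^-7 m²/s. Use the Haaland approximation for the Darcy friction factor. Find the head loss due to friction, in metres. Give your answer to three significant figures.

h_f ≈ 1.25 m

V = 4Q/(πD²) = 4·0.120/(π·0.335²) = 1.361 m/s
Re = VD/ν = 1.361·0.335/9.89×10^-7 = 4.61×10^5 → turbulent
ε/D = 0.060/335 = 1.79×10^-4
Haaland: f = 0.01520
h_f = f(L/D)V²/(2g) = 0.01520·(291/0.335)·1.361²/(2·9.81) = 1.247 m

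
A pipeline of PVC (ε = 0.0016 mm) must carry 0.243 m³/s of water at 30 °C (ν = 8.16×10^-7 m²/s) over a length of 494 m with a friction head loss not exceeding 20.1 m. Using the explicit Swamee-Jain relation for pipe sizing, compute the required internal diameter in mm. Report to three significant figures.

Swamee-Jain (Type III): D = 0.66·[ε^1.25·(LQ²/(gh_f))^4.75 + ν·Q^9.4·(L/(gh_f))^5.2]^0.04
LQ²/(gh_f) = 0.1479; L/(gh_f) = 2.505
Term 1 = ε^1.25·(…)^4.75 = 6.50×10^-12; Term 2 = ν·Q^9.4·(…)^5.2 = 1.62×10^-10
D = 0.66·(6.50×10^-12 + 1.62×10^-10)^0.04 = 0.2683 m = 268 mm
Check: V = 4.30 m/s, Re = 1.41×10^6, f = 0.01114, h_f = 19.3 m ≈ 20.1 m ✓

D ≈ 268 mm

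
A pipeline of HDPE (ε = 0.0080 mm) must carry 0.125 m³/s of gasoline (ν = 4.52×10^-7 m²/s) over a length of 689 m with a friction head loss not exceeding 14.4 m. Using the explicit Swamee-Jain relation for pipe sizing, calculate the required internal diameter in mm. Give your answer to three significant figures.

Swamee-Jain (Type III): D = 0.66·[ε^1.25·(LQ²/(gh_f))^4.75 + ν·Q^9.4·(L/(gh_f))^5.2]^0.04
LQ²/(gh_f) = 0.07621; L/(gh_f) = 4.877
Term 1 = ε^1.25·(…)^4.75 = 2.08×10^-12; Term 2 = ν·Q^9.4·(…)^5.2 = 5.55×10^-12
D = 0.66·(2.08×10^-12 + 5.55×10^-12)^0.04 = 0.2371 m = 237 mm
Check: V = 2.83 m/s, Re = 1.49×10^6, f = 0.01182, h_f = 14.0 m ≈ 14.4 m ✓

D ≈ 237 mm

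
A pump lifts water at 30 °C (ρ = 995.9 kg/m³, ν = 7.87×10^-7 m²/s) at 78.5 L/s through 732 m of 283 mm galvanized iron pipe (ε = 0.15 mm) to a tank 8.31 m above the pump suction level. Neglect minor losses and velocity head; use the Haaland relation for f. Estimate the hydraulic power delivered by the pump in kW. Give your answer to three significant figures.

P_hyd ≈ 9.18 kW

V = 4Q/(πD²) = 1.248 m/s; Re = 4.49×10^5; ε/D = 5.30×10^-4; f = 0.01785
h_f = f(L/D)V²/2g = 3.665 m
Total head H = z + h_f = 8.31 + 3.665 = 11.98 m
P_hyd = ρgQH = 995.9·9.81·0.0785·11.98 = 9.184 kW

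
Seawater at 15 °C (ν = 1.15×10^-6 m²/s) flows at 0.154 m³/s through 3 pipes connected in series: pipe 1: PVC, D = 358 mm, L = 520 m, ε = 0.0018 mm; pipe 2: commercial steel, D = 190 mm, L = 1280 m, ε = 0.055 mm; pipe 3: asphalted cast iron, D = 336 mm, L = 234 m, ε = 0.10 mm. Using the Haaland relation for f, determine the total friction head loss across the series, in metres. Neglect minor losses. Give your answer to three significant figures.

H ≈ 162 m

Pipe 1: V = 1.530 m/s, Re = 4.76×10^5, ε/D = 5.03×10^-6, f = 0.01323, h_1 = f(L/D)V²/2g = 2.293 m
Pipe 2: V = 5.432 m/s, Re = 8.97×10^5, ε/D = 2.89×10^-4, f = 0.01557, h_2 = f(L/D)V²/2g = 157.8 m
Pipe 3: V = 1.737 m/s, Re = 5.07×10^5, ε/D = 2.98×10^-4, f = 0.01612, h_3 = f(L/D)V²/2g = 1.726 m
Series → Q common, losses add: H = Σh = 161.8 m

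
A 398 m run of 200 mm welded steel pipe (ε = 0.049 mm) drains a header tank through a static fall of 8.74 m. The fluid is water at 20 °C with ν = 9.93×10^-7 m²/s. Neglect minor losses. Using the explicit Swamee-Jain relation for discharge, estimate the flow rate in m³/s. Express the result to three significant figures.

Swamee-Jain (Type II): Q = -0.965·√(gD⁵h_f/L)·ln[ε/(3.7D) + √(3.17ν²L/(gD³h_f))]
√(gD⁵h_f/L) = √(9.81·0.200⁵·8.74/398) = 0.008303
ε/(3.7D) = 6.62×10^-5; √(3.17ν²L/(gD³h_f)) = 4.26×10^-5
Q = -0.965·0.008303·ln(1.088×10^-4) = 0.07312 m³/s
Check: V = 2.33 m/s, Re = 4.69×10^5, f = 0.01600, h_f = 8.79 m ≈ 8.74 m ✓

Q ≈ 0.0731 m³/s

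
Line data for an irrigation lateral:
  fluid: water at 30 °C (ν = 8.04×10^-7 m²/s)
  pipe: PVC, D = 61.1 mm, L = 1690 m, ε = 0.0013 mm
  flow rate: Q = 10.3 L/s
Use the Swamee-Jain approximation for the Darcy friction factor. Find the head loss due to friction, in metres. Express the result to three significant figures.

V = 4Q/(πD²) = 4·0.0103/(π·0.0611²) = 3.513 m/s
Re = VD/ν = 3.513·0.0611/8.04×10^-7 = 2.67×10^5 → turbulent
ε/D = 0.0013/61.1 = 2.13×10^-5
Swamee-Jain: f = 0.01492
h_f = f(L/D)V²/(2g) = 0.01492·(1690/0.0611)·3.513²/(2·9.81) = 259.6 m

h_f ≈ 260 m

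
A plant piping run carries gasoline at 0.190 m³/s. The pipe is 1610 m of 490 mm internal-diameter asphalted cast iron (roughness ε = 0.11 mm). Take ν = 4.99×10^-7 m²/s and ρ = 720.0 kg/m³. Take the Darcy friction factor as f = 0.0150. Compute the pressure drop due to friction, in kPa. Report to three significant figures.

Δp ≈ 18.0 kPa

V = 4Q/(πD²) = 4·0.190/(π·0.490²) = 1.008 m/s
h_f = f(L/D)V²/(2g) = 0.01500·(1610/0.490)·1.008²/(2·9.81) = 2.550 m
Δp = ρg·h_f = 720.0·9.81·2.550 = 18.01 kPa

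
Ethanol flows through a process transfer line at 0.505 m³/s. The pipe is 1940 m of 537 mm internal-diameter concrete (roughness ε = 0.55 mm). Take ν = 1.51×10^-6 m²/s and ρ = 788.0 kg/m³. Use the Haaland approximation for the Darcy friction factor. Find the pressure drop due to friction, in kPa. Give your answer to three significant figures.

V = 4Q/(πD²) = 4·0.505/(π·0.537²) = 2.230 m/s
Re = VD/ν = 2.230·0.537/1.51×10^-6 = 7.93×10^5 → turbulent
ε/D = 0.55/537 = 0.00102
Haaland: f = 0.02012
h_f = f(L/D)V²/(2g) = 0.02012·(1940/0.537)·2.230²/(2·9.81) = 18.42 m
Δp = ρg·h_f = 788.0·9.81·18.42 = 142.4 kPa

Δp ≈ 142 kPa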